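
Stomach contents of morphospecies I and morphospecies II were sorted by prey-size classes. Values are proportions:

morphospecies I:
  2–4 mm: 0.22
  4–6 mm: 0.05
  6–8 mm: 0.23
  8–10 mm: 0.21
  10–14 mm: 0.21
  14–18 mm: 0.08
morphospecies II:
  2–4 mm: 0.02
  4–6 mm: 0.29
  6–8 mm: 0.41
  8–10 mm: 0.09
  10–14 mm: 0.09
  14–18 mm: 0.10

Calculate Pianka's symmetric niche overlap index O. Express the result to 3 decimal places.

0.676

Σ p₁ᵢp₂ᵢ = 0.0044 + 0.0145 + 0.0943 + 0.0189 + 0.0189 + 0.0080 = 0.1590
Σp_1ᵢ² = 0.22² + 0.05² + 0.23² + 0.21² + 0.21² + 0.08² = 0.0484 + 0.0025 + 0.0529 + 0.0441 + 0.0441 + 0.0064 = 0.1984
Σp_2ᵢ² = 0.02² + 0.29² + 0.41² + 0.09² + 0.09² + 0.10² = 0.0004 + 0.0841 + 0.1681 + 0.0081 + 0.0081 + 0.0100 = 0.2788
O = 0.1590 / √(0.1984 × 0.2788) = 0.1590 / 0.235189 = 0.67605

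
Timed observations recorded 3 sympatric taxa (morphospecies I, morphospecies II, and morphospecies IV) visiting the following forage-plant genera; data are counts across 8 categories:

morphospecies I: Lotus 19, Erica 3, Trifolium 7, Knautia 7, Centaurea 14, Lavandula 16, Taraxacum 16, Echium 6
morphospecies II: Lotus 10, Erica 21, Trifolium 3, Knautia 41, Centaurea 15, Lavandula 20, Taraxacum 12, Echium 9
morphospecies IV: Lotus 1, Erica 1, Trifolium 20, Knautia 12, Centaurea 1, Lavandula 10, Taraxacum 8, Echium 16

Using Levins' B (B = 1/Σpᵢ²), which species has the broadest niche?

morphospecies I

Proportions for morphospecies I (n=88): 19/88=0.2159, 3/88=0.0341, 7/88=0.0795, 7/88=0.0795, 14/88=0.1591, 16/88=0.1818, 16/88=0.1818, 6/88=0.0682
Proportions for morphospecies II (n=131): 10/131=0.0763, 21/131=0.1603, 3/131=0.0229, 41/131=0.3130, 15/131=0.1145, 20/131=0.1527, 12/131=0.0916, 9/131=0.0687
Proportions for morphospecies IV (n=69): 1/69=0.0145, 1/69=0.0145, 20/69=0.2899, 12/69=0.1739, 1/69=0.0145, 10/69=0.1449, 8/69=0.1159, 16/69=0.2319
Σp_Iᵢ² = 0.2159² + 0.0341² + 0.0795² + 0.0795² + 0.1591² + 0.1818² + 0.1818² + 0.0682² = 0.046613 + 0.001163 + 0.006320 + 0.006320 + 0.025313 + 0.033051 + 0.033051 + 0.004651 = 0.156482
B_I = 1 / 0.156482 = 6.3905
Σp_IIᵢ² = 0.0763² + 0.1603² + 0.0229² + 0.3130² + 0.1145² + 0.1527² + 0.0916² + 0.0687² = 0.005822 + 0.025696 + 0.000524 + 0.097969 + 0.013110 + 0.023317 + 0.008391 + 0.004720 = 0.179549
B_II = 1 / 0.179549 = 5.5695
Σp_IVᵢ² = 0.0145² + 0.0145² + 0.2899² + 0.1739² + 0.0145² + 0.1449² + 0.1159² + 0.2319² = 0.000210 + 0.000210 + 0.084042 + 0.030241 + 0.000210 + 0.020996 + 0.013433 + 0.053778 = 0.203120
B_IV = 1 / 0.203120 = 4.9232
Highest B → broadest niche (most generalist): morphospecies I (B = 6.39).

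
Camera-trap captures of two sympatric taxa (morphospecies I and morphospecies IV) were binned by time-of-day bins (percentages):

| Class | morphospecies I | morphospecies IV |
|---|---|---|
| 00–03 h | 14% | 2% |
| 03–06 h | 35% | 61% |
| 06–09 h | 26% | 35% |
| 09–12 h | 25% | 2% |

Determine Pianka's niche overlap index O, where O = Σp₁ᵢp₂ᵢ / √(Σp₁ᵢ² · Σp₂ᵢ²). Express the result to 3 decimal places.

Convert percentages to proportions (divide by 100).
Σ p₁ᵢp₂ᵢ = 0.0028 + 0.2135 + 0.0910 + 0.0050 = 0.3123
Σp_1ᵢ² = 0.14² + 0.35² + 0.26² + 0.25² = 0.0196 + 0.1225 + 0.0676 + 0.0625 = 0.2722
Σp_2ᵢ² = 0.02² + 0.61² + 0.35² + 0.02² = 0.0004 + 0.3721 + 0.1225 + 0.0004 = 0.4954
O = 0.3123 / √(0.2722 × 0.4954) = 0.3123 / 0.367216 = 0.85045

0.850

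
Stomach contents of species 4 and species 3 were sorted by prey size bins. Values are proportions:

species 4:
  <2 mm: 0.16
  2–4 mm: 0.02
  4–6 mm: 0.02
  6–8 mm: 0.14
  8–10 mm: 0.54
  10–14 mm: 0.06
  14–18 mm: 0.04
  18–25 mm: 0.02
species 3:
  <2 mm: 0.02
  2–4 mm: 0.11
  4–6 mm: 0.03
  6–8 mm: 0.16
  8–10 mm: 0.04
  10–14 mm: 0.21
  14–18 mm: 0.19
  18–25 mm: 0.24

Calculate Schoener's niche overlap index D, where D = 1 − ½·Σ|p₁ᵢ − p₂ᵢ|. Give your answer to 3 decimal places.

Σ|p₁ᵢ − p₂ᵢ| = 0.14 + 0.09 + 0.01 + 0.02 + 0.50 + 0.15 + 0.15 + 0.22 = 1.28
D = 1 − ½ × 1.28 = 1 − 0.640 = 0.36000

0.360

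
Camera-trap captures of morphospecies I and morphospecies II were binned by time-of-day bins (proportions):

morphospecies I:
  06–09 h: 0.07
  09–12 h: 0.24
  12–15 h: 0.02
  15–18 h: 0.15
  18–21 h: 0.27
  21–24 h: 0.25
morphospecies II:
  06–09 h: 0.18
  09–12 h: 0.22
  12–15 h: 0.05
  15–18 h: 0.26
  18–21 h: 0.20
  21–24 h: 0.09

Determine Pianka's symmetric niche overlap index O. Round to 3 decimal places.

0.868

Σ p₁ᵢp₂ᵢ = 0.0126 + 0.0528 + 0.0010 + 0.0390 + 0.0540 + 0.0225 = 0.1819
Σp_1ᵢ² = 0.07² + 0.24² + 0.02² + 0.15² + 0.27² + 0.25² = 0.0049 + 0.0576 + 0.0004 + 0.0225 + 0.0729 + 0.0625 = 0.2208
Σp_2ᵢ² = 0.18² + 0.22² + 0.05² + 0.26² + 0.20² + 0.09² = 0.0324 + 0.0484 + 0.0025 + 0.0676 + 0.0400 + 0.0081 = 0.1990
O = 0.1819 / √(0.2208 × 0.1990) = 0.1819 / 0.209617 = 0.86777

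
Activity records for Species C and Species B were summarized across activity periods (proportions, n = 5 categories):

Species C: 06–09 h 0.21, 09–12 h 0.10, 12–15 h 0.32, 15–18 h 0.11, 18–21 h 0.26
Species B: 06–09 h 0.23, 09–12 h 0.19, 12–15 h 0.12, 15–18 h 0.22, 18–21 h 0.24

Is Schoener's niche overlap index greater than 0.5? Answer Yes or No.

Σ|p₁ᵢ − p₂ᵢ| = 0.02 + 0.09 + 0.20 + 0.11 + 0.02 = 0.44
D = 1 − ½ × 0.44 = 1 − 0.220 = 0.7800
D = 0.7800 > 0.5 → Yes.

Yes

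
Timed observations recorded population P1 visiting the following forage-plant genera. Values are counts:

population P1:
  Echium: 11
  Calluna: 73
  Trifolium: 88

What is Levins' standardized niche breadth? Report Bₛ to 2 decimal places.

Proportions for population P1 (n=172): 11/172=0.0640, 73/172=0.4244, 88/172=0.5116
Σpᵢ² = 0.0640² + 0.4244² + 0.5116² = 0.004096 + 0.180115 + 0.261735 = 0.445946
B = 1 / 0.445946 = 2.2424
Bₛ = (B − 1)/(n − 1) = (2.2424 − 1)/(3 − 1) = 1.2424/2 = 0.6212

0.62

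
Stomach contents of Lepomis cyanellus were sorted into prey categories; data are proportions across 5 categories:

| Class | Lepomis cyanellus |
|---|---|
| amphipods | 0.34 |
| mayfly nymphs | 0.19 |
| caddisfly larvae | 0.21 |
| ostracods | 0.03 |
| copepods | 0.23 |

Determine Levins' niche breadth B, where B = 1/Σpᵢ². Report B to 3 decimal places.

Σpᵢ² = 0.34² + 0.19² + 0.21² + 0.03² + 0.23² = 0.1156 + 0.0361 + 0.0441 + 0.0009 + 0.0529 = 0.2496
B = 1 / 0.2496 = 4.00641

4.006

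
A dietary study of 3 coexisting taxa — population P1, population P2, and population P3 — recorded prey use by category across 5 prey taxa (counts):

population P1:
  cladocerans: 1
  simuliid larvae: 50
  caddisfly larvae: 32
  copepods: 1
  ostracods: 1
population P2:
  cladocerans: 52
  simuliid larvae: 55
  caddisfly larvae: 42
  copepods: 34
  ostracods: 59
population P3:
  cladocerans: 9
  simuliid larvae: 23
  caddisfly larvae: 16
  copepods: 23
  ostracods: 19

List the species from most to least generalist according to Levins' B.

Proportions for population P1 (n=85): 1/85=0.0118, 50/85=0.5882, 32/85=0.3765, 1/85=0.0118, 1/85=0.0118
Proportions for population P2 (n=242): 52/242=0.2149, 55/242=0.2273, 42/242=0.1736, 34/242=0.1405, 59/242=0.2438
Proportions for population P3 (n=90): 9/90=0.1000, 23/90=0.2556, 16/90=0.1778, 23/90=0.2556, 19/90=0.2111
Σp_P1ᵢ² = 0.0118² + 0.5882² + 0.3765² + 0.0118² + 0.0118² = 0.000139 + 0.345979 + 0.141752 + 0.000139 + 0.000139 = 0.488148
B_P1 = 1 / 0.488148 = 2.0486
Σp_P2ᵢ² = 0.2149² + 0.2273² + 0.1736² + 0.1405² + 0.2438² = 0.046182 + 0.051665 + 0.030137 + 0.019740 + 0.059438 = 0.207162
B_P2 = 1 / 0.207162 = 4.8271
Σp_P3ᵢ² = 0.1000² + 0.2556² + 0.1778² + 0.2556² + 0.2111² = 0.010000 + 0.065331 + 0.031613 + 0.065331 + 0.044563 = 0.216838
B_P3 = 1 / 0.216838 = 4.6117
Ranking by B (broadest → narrowest): population P2 (4.83) > population P3 (4.61) > population P1 (2.05)

population P2 > population P3 > population P1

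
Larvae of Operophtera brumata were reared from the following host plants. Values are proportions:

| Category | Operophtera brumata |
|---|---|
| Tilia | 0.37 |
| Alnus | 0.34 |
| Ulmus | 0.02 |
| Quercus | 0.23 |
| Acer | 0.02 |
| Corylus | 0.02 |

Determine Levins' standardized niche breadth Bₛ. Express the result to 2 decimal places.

Σpᵢ² = 0.37² + 0.34² + 0.02² + 0.23² + 0.02² + 0.02² = 0.1369 + 0.1156 + 0.0004 + 0.0529 + 0.0004 + 0.0004 = 0.3066
B = 1 / 0.3066 = 3.2616
Bₛ = (B − 1)/(n − 1) = (3.2616 − 1)/(6 − 1) = 2.2616/5 = 0.4523

0.45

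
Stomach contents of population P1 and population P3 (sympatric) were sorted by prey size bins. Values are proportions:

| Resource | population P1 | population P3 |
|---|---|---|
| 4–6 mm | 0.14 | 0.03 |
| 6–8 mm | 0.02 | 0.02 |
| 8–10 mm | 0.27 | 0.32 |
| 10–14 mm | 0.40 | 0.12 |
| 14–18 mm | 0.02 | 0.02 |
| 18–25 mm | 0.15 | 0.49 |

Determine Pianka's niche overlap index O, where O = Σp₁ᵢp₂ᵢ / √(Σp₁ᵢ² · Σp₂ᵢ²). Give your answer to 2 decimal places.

Σ p₁ᵢp₂ᵢ = 0.0042 + 0.0004 + 0.0864 + 0.0480 + 0.0004 + 0.0735 = 0.2129
Σp_1ᵢ² = 0.14² + 0.02² + 0.27² + 0.40² + 0.02² + 0.15² = 0.0196 + 0.0004 + 0.0729 + 0.1600 + 0.0004 + 0.0225 = 0.2758
Σp_2ᵢ² = 0.03² + 0.02² + 0.32² + 0.12² + 0.02² + 0.49² = 0.0009 + 0.0004 + 0.1024 + 0.0144 + 0.0004 + 0.2401 = 0.3586
O = 0.2129 / √(0.2758 × 0.3586) = 0.2129 / 0.31449 = 0.6770

0.68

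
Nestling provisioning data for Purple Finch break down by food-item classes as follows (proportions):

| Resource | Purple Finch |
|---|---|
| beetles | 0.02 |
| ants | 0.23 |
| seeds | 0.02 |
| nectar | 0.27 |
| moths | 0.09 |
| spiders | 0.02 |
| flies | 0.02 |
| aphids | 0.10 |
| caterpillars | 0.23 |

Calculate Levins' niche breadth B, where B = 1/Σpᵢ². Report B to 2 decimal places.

5.04

Σpᵢ² = 0.02² + 0.23² + 0.02² + 0.27² + 0.09² + 0.02² + 0.02² + 0.10² + 0.23² = 0.0004 + 0.0529 + 0.0004 + 0.0729 + 0.0081 + 0.0004 + 0.0004 + 0.0100 + 0.0529 = 0.1984
B = 1 / 0.1984 = 5.0403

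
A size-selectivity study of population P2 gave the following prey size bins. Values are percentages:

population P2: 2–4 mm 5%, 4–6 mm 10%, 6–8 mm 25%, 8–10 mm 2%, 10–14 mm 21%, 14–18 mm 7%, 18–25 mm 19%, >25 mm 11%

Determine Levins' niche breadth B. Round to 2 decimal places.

Convert percentages to proportions (divide by 100).
Σpᵢ² = 0.05² + 0.10² + 0.25² + 0.02² + 0.21² + 0.07² + 0.19² + 0.11² = 0.0025 + 0.0100 + 0.0625 + 0.0004 + 0.0441 + 0.0049 + 0.0361 + 0.0121 = 0.1726
B = 1 / 0.1726 = 5.7937

5.79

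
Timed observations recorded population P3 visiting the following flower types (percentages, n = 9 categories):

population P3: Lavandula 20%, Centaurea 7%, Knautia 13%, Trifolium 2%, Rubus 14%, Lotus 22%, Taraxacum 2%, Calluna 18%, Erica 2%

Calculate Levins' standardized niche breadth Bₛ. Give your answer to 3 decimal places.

0.640

Convert percentages to proportions (divide by 100).
Σpᵢ² = 0.20² + 0.07² + 0.13² + 0.02² + 0.14² + 0.22² + 0.02² + 0.18² + 0.02² = 0.0400 + 0.0049 + 0.0169 + 0.0004 + 0.0196 + 0.0484 + 0.0004 + 0.0324 + 0.0004 = 0.1634
B = 1 / 0.1634 = 6.11995
Bₛ = (B − 1)/(n − 1) = (6.11995 − 1)/(9 − 1) = 5.11995/8 = 0.63999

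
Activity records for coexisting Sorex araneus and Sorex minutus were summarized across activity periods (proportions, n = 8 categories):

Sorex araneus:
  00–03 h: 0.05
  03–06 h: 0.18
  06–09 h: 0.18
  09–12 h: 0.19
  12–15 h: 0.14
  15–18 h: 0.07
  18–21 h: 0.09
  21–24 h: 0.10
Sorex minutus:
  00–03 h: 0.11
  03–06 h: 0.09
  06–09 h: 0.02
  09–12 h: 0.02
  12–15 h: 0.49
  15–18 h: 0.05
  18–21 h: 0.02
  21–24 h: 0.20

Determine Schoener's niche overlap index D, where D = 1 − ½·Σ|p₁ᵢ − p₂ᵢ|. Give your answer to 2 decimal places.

0.49

Σ|p₁ᵢ − p₂ᵢ| = 0.06 + 0.09 + 0.16 + 0.17 + 0.35 + 0.02 + 0.07 + 0.10 = 1.02
D = 1 − ½ × 1.02 = 1 − 0.510 = 0.4900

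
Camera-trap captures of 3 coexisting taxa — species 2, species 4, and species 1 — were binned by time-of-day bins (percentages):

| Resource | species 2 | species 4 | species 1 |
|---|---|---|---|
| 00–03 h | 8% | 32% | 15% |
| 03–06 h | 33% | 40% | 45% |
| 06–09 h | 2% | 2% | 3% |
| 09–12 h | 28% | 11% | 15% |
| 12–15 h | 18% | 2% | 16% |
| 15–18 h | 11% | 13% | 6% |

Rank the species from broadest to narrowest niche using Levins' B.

Convert percentages to proportions (divide by 100).
Σp_2ᵢ² = 0.08² + 0.33² + 0.02² + 0.28² + 0.18² + 0.11² = 0.0064 + 0.1089 + 0.0004 + 0.0784 + 0.0324 + 0.0121 = 0.2386
B_2 = 1 / 0.2386 = 4.1911
Σp_4ᵢ² = 0.32² + 0.40² + 0.02² + 0.11² + 0.02² + 0.13² = 0.1024 + 0.1600 + 0.0004 + 0.0121 + 0.0004 + 0.0169 = 0.2922
B_4 = 1 / 0.2922 = 3.4223
Σp_1ᵢ² = 0.15² + 0.45² + 0.03² + 0.15² + 0.16² + 0.06² = 0.0225 + 0.2025 + 0.0009 + 0.0225 + 0.0256 + 0.0036 = 0.2776
B_1 = 1 / 0.2776 = 3.6023
Ranking by B (broadest → narrowest): species 2 (4.19) > species 1 (3.60) > species 4 (3.42)

species 2 > species 1 > species 4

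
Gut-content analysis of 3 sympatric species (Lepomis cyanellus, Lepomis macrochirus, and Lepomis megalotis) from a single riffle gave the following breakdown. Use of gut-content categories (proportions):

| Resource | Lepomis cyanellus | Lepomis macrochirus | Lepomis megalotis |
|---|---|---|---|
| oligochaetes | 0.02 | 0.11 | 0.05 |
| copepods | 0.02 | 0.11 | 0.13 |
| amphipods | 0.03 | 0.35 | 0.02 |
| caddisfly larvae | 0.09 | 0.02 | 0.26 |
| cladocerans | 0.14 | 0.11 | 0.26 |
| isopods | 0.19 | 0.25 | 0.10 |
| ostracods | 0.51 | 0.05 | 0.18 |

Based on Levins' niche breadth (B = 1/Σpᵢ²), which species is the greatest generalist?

Σp_cyanᵢ² = 0.02² + 0.02² + 0.03² + 0.09² + 0.14² + 0.19² + 0.51² = 0.0004 + 0.0004 + 0.0009 + 0.0081 + 0.0196 + 0.0361 + 0.2601 = 0.3256
B_cyan = 1 / 0.3256 = 3.0713
Σp_macrᵢ² = 0.11² + 0.11² + 0.35² + 0.02² + 0.11² + 0.25² + 0.05² = 0.0121 + 0.0121 + 0.1225 + 0.0004 + 0.0121 + 0.0625 + 0.0025 = 0.2242
B_macr = 1 / 0.2242 = 4.4603
Σp_megaᵢ² = 0.05² + 0.13² + 0.02² + 0.26² + 0.26² + 0.10² + 0.18² = 0.0025 + 0.0169 + 0.0004 + 0.0676 + 0.0676 + 0.0100 + 0.0324 = 0.1974
B_mega = 1 / 0.1974 = 5.0659
Highest B → broadest niche (most generalist): Lepomis megalotis (B = 5.07).

Lepomis megalotis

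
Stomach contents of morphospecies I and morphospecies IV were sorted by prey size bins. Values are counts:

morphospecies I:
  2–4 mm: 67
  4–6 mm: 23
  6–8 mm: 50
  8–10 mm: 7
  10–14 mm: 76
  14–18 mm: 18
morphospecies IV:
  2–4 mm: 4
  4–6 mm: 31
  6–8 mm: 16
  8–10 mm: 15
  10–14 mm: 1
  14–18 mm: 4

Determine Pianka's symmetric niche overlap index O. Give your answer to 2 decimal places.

Proportions for morphospecies I (n=241): 67/241=0.2780, 23/241=0.0954, 50/241=0.2075, 7/241=0.0290, 76/241=0.3154, 18/241=0.0747
Proportions for morphospecies IV (n=71): 4/71=0.0563, 31/71=0.4366, 16/71=0.2254, 15/71=0.2113, 1/71=0.0141, 4/71=0.0563
Σ p₁ᵢp₂ᵢ = 0.015651 + 0.041652 + 0.046771 + 0.006128 + 0.004447 + 0.004206 = 0.118855
Σp_1ᵢ² = 0.2780² + 0.0954² + 0.2075² + 0.0290² + 0.3154² + 0.0747² = 0.077284 + 0.009101 + 0.043056 + 0.000841 + 0.099477 + 0.005580 = 0.235339
Σp_2ᵢ² = 0.0563² + 0.4366² + 0.2254² + 0.2113² + 0.0141² + 0.0563² = 0.003170 + 0.190620 + 0.050805 + 0.044648 + 0.000199 + 0.003170 = 0.292612
O = 0.118855 / √(0.235339 × 0.292612) = 0.118855 / 0.2624176 = 0.4529

0.45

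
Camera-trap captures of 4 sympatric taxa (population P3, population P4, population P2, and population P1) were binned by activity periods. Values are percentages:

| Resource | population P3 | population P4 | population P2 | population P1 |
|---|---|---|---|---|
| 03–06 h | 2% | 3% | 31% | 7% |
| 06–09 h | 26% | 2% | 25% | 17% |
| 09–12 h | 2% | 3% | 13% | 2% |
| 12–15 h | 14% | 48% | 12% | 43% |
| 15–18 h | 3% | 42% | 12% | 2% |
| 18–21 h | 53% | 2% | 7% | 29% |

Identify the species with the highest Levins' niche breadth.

population P2

Convert percentages to proportions (divide by 100).
Σp_P3ᵢ² = 0.02² + 0.26² + 0.02² + 0.14² + 0.03² + 0.53² = 0.0004 + 0.0676 + 0.0004 + 0.0196 + 0.0009 + 0.2809 = 0.3698
B_P3 = 1 / 0.3698 = 2.7042
Σp_P4ᵢ² = 0.03² + 0.02² + 0.03² + 0.48² + 0.42² + 0.02² = 0.0009 + 0.0004 + 0.0009 + 0.2304 + 0.1764 + 0.0004 = 0.4094
B_P4 = 1 / 0.4094 = 2.4426
Σp_P2ᵢ² = 0.31² + 0.25² + 0.13² + 0.12² + 0.12² + 0.07² = 0.0961 + 0.0625 + 0.0169 + 0.0144 + 0.0144 + 0.0049 = 0.2092
B_P2 = 1 / 0.2092 = 4.7801
Σp_P1ᵢ² = 0.07² + 0.17² + 0.02² + 0.43² + 0.02² + 0.29² = 0.0049 + 0.0289 + 0.0004 + 0.1849 + 0.0004 + 0.0841 = 0.3036
B_P1 = 1 / 0.3036 = 3.2938
Highest B → broadest niche (most generalist): population P2 (B = 4.78).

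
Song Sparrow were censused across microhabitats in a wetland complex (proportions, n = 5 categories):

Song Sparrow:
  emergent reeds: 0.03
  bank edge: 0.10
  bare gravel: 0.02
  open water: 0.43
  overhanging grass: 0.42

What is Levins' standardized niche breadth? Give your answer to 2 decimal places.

0.42

Σpᵢ² = 0.03² + 0.10² + 0.02² + 0.43² + 0.42² = 0.0009 + 0.0100 + 0.0004 + 0.1849 + 0.1764 = 0.3726
B = 1 / 0.3726 = 2.6838
Bₛ = (B − 1)/(n − 1) = (2.6838 − 1)/(5 − 1) = 1.6838/4 = 0.4210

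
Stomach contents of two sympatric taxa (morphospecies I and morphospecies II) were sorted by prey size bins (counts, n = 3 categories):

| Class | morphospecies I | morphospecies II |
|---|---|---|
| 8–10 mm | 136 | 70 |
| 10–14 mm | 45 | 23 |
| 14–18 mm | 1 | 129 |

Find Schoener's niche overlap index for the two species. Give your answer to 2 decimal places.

Proportions for morphospecies I (n=182): 136/182=0.7473, 45/182=0.2473, 1/182=0.0055
Proportions for morphospecies II (n=222): 70/222=0.3153, 23/222=0.1036, 129/222=0.5811
Σ|p₁ᵢ − p₂ᵢ| = 0.4320 + 0.1437 + 0.5756 = 1.1513
D = 1 − ½ × 1.1513 = 1 − 0.57565 = 0.42435

0.42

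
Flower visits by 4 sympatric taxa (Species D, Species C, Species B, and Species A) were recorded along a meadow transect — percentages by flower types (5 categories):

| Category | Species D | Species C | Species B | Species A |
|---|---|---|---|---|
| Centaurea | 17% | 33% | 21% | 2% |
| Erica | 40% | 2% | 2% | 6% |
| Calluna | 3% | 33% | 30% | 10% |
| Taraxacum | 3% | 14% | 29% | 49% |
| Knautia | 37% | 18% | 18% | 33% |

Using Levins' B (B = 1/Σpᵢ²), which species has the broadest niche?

Convert percentages to proportions (divide by 100).
Σp_Dᵢ² = 0.17² + 0.40² + 0.03² + 0.03² + 0.37² = 0.0289 + 0.1600 + 0.0009 + 0.0009 + 0.1369 = 0.3276
B_D = 1 / 0.3276 = 3.0525
Σp_Cᵢ² = 0.33² + 0.02² + 0.33² + 0.14² + 0.18² = 0.1089 + 0.0004 + 0.1089 + 0.0196 + 0.0324 = 0.2702
B_C = 1 / 0.2702 = 3.7010
Σp_Bᵢ² = 0.21² + 0.02² + 0.30² + 0.29² + 0.18² = 0.0441 + 0.0004 + 0.0900 + 0.0841 + 0.0324 = 0.2510
B_B = 1 / 0.2510 = 3.9841
Σp_Aᵢ² = 0.02² + 0.06² + 0.10² + 0.49² + 0.33² = 0.0004 + 0.0036 + 0.0100 + 0.2401 + 0.1089 = 0.3630
B_A = 1 / 0.3630 = 2.7548
Highest B → broadest niche (most generalist): Species B (B = 3.98).

Species B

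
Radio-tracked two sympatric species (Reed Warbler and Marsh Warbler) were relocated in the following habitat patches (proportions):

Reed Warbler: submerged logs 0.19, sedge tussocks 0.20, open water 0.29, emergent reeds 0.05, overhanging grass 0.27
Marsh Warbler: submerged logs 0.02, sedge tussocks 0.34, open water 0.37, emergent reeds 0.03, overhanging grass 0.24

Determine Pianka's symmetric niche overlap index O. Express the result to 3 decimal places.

Σ p₁ᵢp₂ᵢ = 0.0038 + 0.0680 + 0.1073 + 0.0015 + 0.0648 = 0.2454
Σp_1ᵢ² = 0.19² + 0.20² + 0.29² + 0.05² + 0.27² = 0.0361 + 0.0400 + 0.0841 + 0.0025 + 0.0729 = 0.2356
Σp_2ᵢ² = 0.02² + 0.34² + 0.37² + 0.03² + 0.24² = 0.0004 + 0.1156 + 0.1369 + 0.0009 + 0.0576 = 0.3114
O = 0.2454 / √(0.2356 × 0.3114) = 0.2454 / 0.270861 = 0.90600

0.906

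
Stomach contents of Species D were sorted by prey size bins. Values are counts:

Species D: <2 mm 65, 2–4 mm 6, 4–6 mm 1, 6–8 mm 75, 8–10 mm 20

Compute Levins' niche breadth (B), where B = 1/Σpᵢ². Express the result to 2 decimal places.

2.71

Proportions for Species D (n=167): 65/167=0.3892, 6/167=0.0359, 1/167=0.0060, 75/167=0.4491, 20/167=0.1198
Σpᵢ² = 0.3892² + 0.0359² + 0.0060² + 0.4491² + 0.1198² = 0.151477 + 0.001289 + 0.000036 + 0.201691 + 0.014352 = 0.368845
B = 1 / 0.368845 = 2.7112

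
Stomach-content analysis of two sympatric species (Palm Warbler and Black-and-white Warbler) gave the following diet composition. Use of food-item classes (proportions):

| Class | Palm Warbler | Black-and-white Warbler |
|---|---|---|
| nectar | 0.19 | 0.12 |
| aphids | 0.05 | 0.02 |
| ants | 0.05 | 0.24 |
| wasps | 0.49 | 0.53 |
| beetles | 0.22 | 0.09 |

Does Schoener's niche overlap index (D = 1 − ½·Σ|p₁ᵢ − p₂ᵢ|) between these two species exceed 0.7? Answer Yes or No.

Yes

Σ|p₁ᵢ − p₂ᵢ| = 0.07 + 0.03 + 0.19 + 0.04 + 0.13 = 0.46
D = 1 − ½ × 0.46 = 1 − 0.230 = 0.7700
D = 0.7700 > 0.7 → Yes.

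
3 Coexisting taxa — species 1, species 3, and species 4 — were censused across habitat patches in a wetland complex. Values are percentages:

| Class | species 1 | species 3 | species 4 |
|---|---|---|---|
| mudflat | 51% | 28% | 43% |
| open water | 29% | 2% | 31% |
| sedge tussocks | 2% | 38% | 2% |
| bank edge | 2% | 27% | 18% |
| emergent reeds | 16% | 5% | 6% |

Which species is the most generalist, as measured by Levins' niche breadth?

species 3

Convert percentages to proportions (divide by 100).
Σp_1ᵢ² = 0.51² + 0.29² + 0.02² + 0.02² + 0.16² = 0.2601 + 0.0841 + 0.0004 + 0.0004 + 0.0256 = 0.3706
B_1 = 1 / 0.3706 = 2.6983
Σp_3ᵢ² = 0.28² + 0.02² + 0.38² + 0.27² + 0.05² = 0.0784 + 0.0004 + 0.1444 + 0.0729 + 0.0025 = 0.2986
B_3 = 1 / 0.2986 = 3.3490
Σp_4ᵢ² = 0.43² + 0.31² + 0.02² + 0.18² + 0.06² = 0.1849 + 0.0961 + 0.0004 + 0.0324 + 0.0036 = 0.3174
B_4 = 1 / 0.3174 = 3.1506
Highest B → broadest niche (most generalist): species 3 (B = 3.35).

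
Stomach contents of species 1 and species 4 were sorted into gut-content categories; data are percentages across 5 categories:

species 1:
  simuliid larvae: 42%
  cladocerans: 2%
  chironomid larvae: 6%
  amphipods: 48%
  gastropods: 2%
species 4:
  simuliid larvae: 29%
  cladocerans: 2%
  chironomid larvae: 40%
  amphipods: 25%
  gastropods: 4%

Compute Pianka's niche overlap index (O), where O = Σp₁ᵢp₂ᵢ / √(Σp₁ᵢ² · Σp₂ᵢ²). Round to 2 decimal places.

0.75

Convert percentages to proportions (divide by 100).
Σ p₁ᵢp₂ᵢ = 0.1218 + 0.0004 + 0.0240 + 0.1200 + 0.0008 = 0.2670
Σp_1ᵢ² = 0.42² + 0.02² + 0.06² + 0.48² + 0.02² = 0.1764 + 0.0004 + 0.0036 + 0.2304 + 0.0004 = 0.4112
Σp_2ᵢ² = 0.29² + 0.02² + 0.40² + 0.25² + 0.04² = 0.0841 + 0.0004 + 0.1600 + 0.0625 + 0.0016 = 0.3086
O = 0.2670 / √(0.4112 × 0.3086) = 0.2670 / 0.35623 = 0.7495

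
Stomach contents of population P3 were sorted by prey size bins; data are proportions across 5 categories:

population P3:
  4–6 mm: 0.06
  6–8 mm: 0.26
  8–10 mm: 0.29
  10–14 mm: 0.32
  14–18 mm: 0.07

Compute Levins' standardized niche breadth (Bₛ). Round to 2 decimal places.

Σpᵢ² = 0.06² + 0.26² + 0.29² + 0.32² + 0.07² = 0.0036 + 0.0676 + 0.0841 + 0.1024 + 0.0049 = 0.2626
B = 1 / 0.2626 = 3.8081
Bₛ = (B − 1)/(n − 1) = (3.8081 − 1)/(5 − 1) = 2.8081/4 = 0.7020

0.70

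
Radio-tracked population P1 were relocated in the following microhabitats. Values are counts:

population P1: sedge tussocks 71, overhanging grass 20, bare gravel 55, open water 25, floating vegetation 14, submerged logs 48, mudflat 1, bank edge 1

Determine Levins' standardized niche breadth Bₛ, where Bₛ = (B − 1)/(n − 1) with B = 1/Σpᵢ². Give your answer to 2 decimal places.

0.54

Proportions for population P1 (n=235): 71/235=0.3021, 20/235=0.0851, 55/235=0.2340, 25/235=0.1064, 14/235=0.0596, 48/235=0.2043, 1/235=0.0043, 1/235=0.0043
Σpᵢ² = 0.3021² + 0.0851² + 0.2340² + 0.1064² + 0.0596² + 0.2043² + 0.0043² + 0.0043² = 0.091264 + 0.007242 + 0.054756 + 0.011321 + 0.003552 + 0.041738 + 0.000018 + 0.000018 = 0.209909
B = 1 / 0.209909 = 4.7640
Bₛ = (B − 1)/(n − 1) = (4.7640 − 1)/(8 − 1) = 3.7640/7 = 0.5377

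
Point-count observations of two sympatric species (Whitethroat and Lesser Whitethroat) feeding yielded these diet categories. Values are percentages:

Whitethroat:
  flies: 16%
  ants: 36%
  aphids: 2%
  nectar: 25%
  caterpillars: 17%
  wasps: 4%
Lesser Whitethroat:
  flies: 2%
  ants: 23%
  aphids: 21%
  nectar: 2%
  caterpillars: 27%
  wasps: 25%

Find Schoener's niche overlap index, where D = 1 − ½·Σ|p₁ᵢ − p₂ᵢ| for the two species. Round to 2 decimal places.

0.50

Convert percentages to proportions (divide by 100).
Σ|p₁ᵢ − p₂ᵢ| = 0.14 + 0.13 + 0.19 + 0.23 + 0.10 + 0.21 = 1.00
D = 1 − ½ × 1.00 = 1 − 0.500 = 0.5000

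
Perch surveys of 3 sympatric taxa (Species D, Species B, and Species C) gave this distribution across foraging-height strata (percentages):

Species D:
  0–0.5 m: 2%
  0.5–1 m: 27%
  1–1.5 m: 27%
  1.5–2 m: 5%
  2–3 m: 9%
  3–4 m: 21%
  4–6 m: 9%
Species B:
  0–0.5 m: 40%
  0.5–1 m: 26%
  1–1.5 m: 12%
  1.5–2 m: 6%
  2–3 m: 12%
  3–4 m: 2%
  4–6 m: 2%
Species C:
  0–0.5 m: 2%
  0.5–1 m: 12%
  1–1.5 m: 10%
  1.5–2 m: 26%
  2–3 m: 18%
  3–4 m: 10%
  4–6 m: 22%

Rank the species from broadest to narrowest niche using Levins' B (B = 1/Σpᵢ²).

Convert percentages to proportions (divide by 100).
Σp_Dᵢ² = 0.02² + 0.27² + 0.27² + 0.05² + 0.09² + 0.21² + 0.09² = 0.0004 + 0.0729 + 0.0729 + 0.0025 + 0.0081 + 0.0441 + 0.0081 = 0.2090
B_D = 1 / 0.2090 = 4.7847
Σp_Bᵢ² = 0.40² + 0.26² + 0.12² + 0.06² + 0.12² + 0.02² + 0.02² = 0.1600 + 0.0676 + 0.0144 + 0.0036 + 0.0144 + 0.0004 + 0.0004 = 0.2608
B_B = 1 / 0.2608 = 3.8344
Σp_Cᵢ² = 0.02² + 0.12² + 0.10² + 0.26² + 0.18² + 0.10² + 0.22² = 0.0004 + 0.0144 + 0.0100 + 0.0676 + 0.0324 + 0.0100 + 0.0484 = 0.1832
B_C = 1 / 0.1832 = 5.4585
Ranking by B (broadest → narrowest): Species C (5.46) > Species D (4.78) > Species B (3.83)

Species C > Species D > Species B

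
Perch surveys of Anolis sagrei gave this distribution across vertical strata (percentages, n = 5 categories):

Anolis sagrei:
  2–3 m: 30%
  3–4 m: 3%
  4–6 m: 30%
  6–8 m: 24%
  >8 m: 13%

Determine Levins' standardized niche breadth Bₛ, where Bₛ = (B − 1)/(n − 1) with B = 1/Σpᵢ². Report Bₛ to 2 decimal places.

Convert percentages to proportions (divide by 100).
Σpᵢ² = 0.30² + 0.03² + 0.30² + 0.24² + 0.13² = 0.0900 + 0.0009 + 0.0900 + 0.0576 + 0.0169 = 0.2554
B = 1 / 0.2554 = 3.9154
Bₛ = (B − 1)/(n − 1) = (3.9154 − 1)/(5 − 1) = 2.9154/4 = 0.7289

0.73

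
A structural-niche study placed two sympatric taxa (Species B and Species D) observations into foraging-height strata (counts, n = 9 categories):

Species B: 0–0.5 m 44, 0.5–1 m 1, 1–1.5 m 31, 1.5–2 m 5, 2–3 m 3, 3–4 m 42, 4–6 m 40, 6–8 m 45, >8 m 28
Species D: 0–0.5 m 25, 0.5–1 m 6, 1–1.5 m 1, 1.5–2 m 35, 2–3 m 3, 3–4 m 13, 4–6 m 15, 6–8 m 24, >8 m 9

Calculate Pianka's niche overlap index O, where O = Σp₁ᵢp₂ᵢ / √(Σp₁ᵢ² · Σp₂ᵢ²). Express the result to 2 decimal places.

Proportions for Species B (n=239): 44/239=0.1841, 1/239=0.0042, 31/239=0.1297, 5/239=0.0209, 3/239=0.0126, 42/239=0.1757, 40/239=0.1674, 45/239=0.1883, 28/239=0.1172
Proportions for Species D (n=131): 25/131=0.1908, 6/131=0.0458, 1/131=0.0076, 35/131=0.2672, 3/131=0.0229, 13/131=0.0992, 15/131=0.1145, 24/131=0.1832, 9/131=0.0687
Σ p₁ᵢp₂ᵢ = 0.035126 + 0.000192 + 0.000986 + 0.005584 + 0.000289 + 0.017429 + 0.019167 + 0.034497 + 0.008052 = 0.121322
Σp_1ᵢ² = 0.1841² + 0.0042² + 0.1297² + 0.0209² + 0.0126² + 0.1757² + 0.1674² + 0.1883² + 0.1172² = 0.033893 + 0.000018 + 0.016822 + 0.000437 + 0.000159 + 0.030870 + 0.028023 + 0.035457 + 0.013736 = 0.159415
Σp_2ᵢ² = 0.1908² + 0.0458² + 0.0076² + 0.2672² + 0.0229² + 0.0992² + 0.1145² + 0.1832² + 0.0687² = 0.036405 + 0.002098 + 0.000058 + 0.071396 + 0.000524 + 0.009841 + 0.013110 + 0.033562 + 0.004720 = 0.171714
O = 0.121322 / √(0.159415 × 0.171714) = 0.121322 / 0.1654503 = 0.7333

0.73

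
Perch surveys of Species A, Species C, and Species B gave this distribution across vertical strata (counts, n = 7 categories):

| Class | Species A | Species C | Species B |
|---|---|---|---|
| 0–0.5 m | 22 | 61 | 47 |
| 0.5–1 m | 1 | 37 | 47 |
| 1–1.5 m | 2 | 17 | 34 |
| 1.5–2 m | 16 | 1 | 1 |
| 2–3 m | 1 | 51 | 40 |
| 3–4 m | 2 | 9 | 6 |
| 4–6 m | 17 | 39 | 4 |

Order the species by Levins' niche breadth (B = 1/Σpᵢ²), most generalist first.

Species C > Species B > Species A

Proportions for Species A (n=61): 22/61=0.3607, 1/61=0.0164, 2/61=0.0328, 16/61=0.2623, 1/61=0.0164, 2/61=0.0328, 17/61=0.2787
Proportions for Species C (n=215): 61/215=0.2837, 37/215=0.1721, 17/215=0.0791, 1/215=0.0047, 51/215=0.2372, 9/215=0.0419, 39/215=0.1814
Proportions for Species B (n=179): 47/179=0.2626, 47/179=0.2626, 34/179=0.1899, 1/179=0.0056, 40/179=0.2235, 6/179=0.0335, 4/179=0.0223
Σp_Aᵢ² = 0.3607² + 0.0164² + 0.0328² + 0.2623² + 0.0164² + 0.0328² + 0.2787² = 0.130104 + 0.000269 + 0.001076 + 0.068801 + 0.000269 + 0.001076 + 0.077674 = 0.279269
B_A = 1 / 0.279269 = 3.5808
Σp_Cᵢ² = 0.2837² + 0.1721² + 0.0791² + 0.0047² + 0.2372² + 0.0419² + 0.1814² = 0.080486 + 0.029618 + 0.006257 + 0.000022 + 0.056264 + 0.001756 + 0.032906 = 0.207309
B_C = 1 / 0.207309 = 4.8237
Σp_Bᵢ² = 0.2626² + 0.2626² + 0.1899² + 0.0056² + 0.2235² + 0.0335² + 0.0223² = 0.068959 + 0.068959 + 0.036062 + 0.000031 + 0.049952 + 0.001122 + 0.000497 = 0.225582
B_B = 1 / 0.225582 = 4.4330
Ranking by B (broadest → narrowest): Species C (4.82) > Species B (4.43) > Species A (3.58)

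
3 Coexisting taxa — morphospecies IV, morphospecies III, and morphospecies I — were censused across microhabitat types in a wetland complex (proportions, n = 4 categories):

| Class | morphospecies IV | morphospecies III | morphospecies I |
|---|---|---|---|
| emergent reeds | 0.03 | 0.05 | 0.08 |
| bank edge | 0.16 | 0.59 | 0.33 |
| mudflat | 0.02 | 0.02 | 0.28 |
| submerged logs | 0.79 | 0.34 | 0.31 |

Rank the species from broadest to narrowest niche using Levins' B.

Σp_IVᵢ² = 0.03² + 0.16² + 0.02² + 0.79² = 0.0009 + 0.0256 + 0.0004 + 0.6241 = 0.6510
B_IV = 1 / 0.6510 = 1.5361
Σp_IIIᵢ² = 0.05² + 0.59² + 0.02² + 0.34² = 0.0025 + 0.3481 + 0.0004 + 0.1156 = 0.4666
B_III = 1 / 0.4666 = 2.1432
Σp_Iᵢ² = 0.08² + 0.33² + 0.28² + 0.31² = 0.0064 + 0.1089 + 0.0784 + 0.0961 = 0.2898
B_I = 1 / 0.2898 = 3.4507
Ranking by B (broadest → narrowest): morphospecies I (3.45) > morphospecies III (2.14) > morphospecies IV (1.54)

morphospecies I > morphospecies III > morphospecies IV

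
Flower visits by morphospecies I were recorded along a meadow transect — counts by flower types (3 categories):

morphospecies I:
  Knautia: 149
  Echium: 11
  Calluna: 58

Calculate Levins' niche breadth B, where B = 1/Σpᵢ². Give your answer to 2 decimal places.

1.85

Proportions for morphospecies I (n=218): 149/218=0.6835, 11/218=0.0505, 58/218=0.2661
Σpᵢ² = 0.6835² + 0.0505² + 0.2661² = 0.467172 + 0.002550 + 0.070809 = 0.540531
B = 1 / 0.540531 = 1.8500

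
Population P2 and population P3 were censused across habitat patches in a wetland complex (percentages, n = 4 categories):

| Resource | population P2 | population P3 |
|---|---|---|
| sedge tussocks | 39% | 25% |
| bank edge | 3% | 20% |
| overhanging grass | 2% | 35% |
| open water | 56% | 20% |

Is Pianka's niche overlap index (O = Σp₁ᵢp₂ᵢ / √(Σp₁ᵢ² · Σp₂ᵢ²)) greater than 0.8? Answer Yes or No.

No

Convert percentages to proportions (divide by 100).
Σ p₁ᵢp₂ᵢ = 0.0975 + 0.0060 + 0.0070 + 0.1120 = 0.2225
Σp_1ᵢ² = 0.39² + 0.03² + 0.02² + 0.56² = 0.1521 + 0.0009 + 0.0004 + 0.3136 = 0.4670
Σp_2ᵢ² = 0.25² + 0.20² + 0.35² + 0.20² = 0.0625 + 0.0400 + 0.1225 + 0.0400 = 0.2650
O = 0.2225 / √(0.4670 × 0.2650) = 0.2225 / 0.35179 = 0.6325
O = 0.6325 < 0.8 → No.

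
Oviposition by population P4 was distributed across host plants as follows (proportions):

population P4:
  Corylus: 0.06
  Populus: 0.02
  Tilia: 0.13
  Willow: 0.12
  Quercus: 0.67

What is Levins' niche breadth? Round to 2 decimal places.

Σpᵢ² = 0.06² + 0.02² + 0.13² + 0.12² + 0.67² = 0.0036 + 0.0004 + 0.0169 + 0.0144 + 0.4489 = 0.4842
B = 1 / 0.4842 = 2.0653

2.07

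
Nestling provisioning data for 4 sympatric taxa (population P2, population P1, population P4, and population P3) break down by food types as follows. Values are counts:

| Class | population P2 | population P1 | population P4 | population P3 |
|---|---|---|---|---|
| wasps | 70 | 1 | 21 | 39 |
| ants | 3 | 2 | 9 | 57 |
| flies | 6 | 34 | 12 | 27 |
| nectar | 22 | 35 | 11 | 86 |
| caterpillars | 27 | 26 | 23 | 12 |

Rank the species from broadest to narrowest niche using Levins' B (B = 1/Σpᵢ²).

population P4 > population P3 > population P1 > population P2

Proportions for population P2 (n=128): 70/128=0.5469, 3/128=0.0234, 6/128=0.0469, 22/128=0.1719, 27/128=0.2109
Proportions for population P1 (n=98): 1/98=0.0102, 2/98=0.0204, 34/98=0.3469, 35/98=0.3571, 26/98=0.2653
Proportions for population P4 (n=76): 21/76=0.2763, 9/76=0.1184, 12/76=0.1579, 11/76=0.1447, 23/76=0.3026
Proportions for population P3 (n=221): 39/221=0.1765, 57/221=0.2579, 27/221=0.1222, 86/221=0.3891, 12/221=0.0543
Σp_P2ᵢ² = 0.5469² + 0.0234² + 0.0469² + 0.1719² + 0.2109² = 0.299100 + 0.000548 + 0.002200 + 0.029550 + 0.044479 = 0.375877
B_P2 = 1 / 0.375877 = 2.6604
Σp_P1ᵢ² = 0.0102² + 0.0204² + 0.3469² + 0.3571² + 0.2653² = 0.000104 + 0.000416 + 0.120340 + 0.127520 + 0.070384 = 0.318764
B_P1 = 1 / 0.318764 = 3.1371
Σp_P4ᵢ² = 0.2763² + 0.1184² + 0.1579² + 0.1447² + 0.3026² = 0.076342 + 0.014019 + 0.024932 + 0.020938 + 0.091567 = 0.227798
B_P4 = 1 / 0.227798 = 4.3899
Σp_P3ᵢ² = 0.1765² + 0.2579² + 0.1222² + 0.3891² + 0.0543² = 0.031152 + 0.066512 + 0.014933 + 0.151399 + 0.002948 = 0.266944
B_P3 = 1 / 0.266944 = 3.7461
Ranking by B (broadest → narrowest): population P4 (4.39) > population P3 (3.75) > population P1 (3.14) > population P2 (2.66)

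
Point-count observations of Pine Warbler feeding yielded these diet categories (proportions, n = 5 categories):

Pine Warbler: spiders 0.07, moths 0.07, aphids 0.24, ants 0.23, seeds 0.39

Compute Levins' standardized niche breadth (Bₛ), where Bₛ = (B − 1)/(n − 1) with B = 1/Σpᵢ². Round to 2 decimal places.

0.67

Σpᵢ² = 0.07² + 0.07² + 0.24² + 0.23² + 0.39² = 0.0049 + 0.0049 + 0.0576 + 0.0529 + 0.1521 = 0.2724
B = 1 / 0.2724 = 3.6711
Bₛ = (B − 1)/(n − 1) = (3.6711 − 1)/(5 − 1) = 2.6711/4 = 0.6678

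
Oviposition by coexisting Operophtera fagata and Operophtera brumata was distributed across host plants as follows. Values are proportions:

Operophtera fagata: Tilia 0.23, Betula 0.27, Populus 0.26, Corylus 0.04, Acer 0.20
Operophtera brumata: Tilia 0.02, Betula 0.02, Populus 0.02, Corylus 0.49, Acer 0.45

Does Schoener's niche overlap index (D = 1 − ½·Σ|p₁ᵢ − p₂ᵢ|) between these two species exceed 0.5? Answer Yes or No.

No

Σ|p₁ᵢ − p₂ᵢ| = 0.21 + 0.25 + 0.24 + 0.45 + 0.25 = 1.40
D = 1 − ½ × 1.40 = 1 − 0.700 = 0.3000
D = 0.3000 < 0.5 → No.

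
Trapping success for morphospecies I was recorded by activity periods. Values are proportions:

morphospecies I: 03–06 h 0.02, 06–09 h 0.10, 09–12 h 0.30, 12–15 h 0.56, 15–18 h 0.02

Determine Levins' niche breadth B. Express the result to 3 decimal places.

2.413

Σpᵢ² = 0.02² + 0.10² + 0.30² + 0.56² + 0.02² = 0.0004 + 0.0100 + 0.0900 + 0.3136 + 0.0004 = 0.4144
B = 1 / 0.4144 = 2.41313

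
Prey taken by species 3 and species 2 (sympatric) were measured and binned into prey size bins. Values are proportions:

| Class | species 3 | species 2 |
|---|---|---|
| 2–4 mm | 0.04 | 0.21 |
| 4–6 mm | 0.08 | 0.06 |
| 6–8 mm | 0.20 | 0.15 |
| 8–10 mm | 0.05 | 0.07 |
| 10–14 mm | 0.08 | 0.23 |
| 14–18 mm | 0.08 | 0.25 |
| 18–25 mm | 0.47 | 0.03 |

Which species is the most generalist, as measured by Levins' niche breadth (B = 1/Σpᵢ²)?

species 2

Σp_3ᵢ² = 0.04² + 0.08² + 0.20² + 0.05² + 0.08² + 0.08² + 0.47² = 0.0016 + 0.0064 + 0.0400 + 0.0025 + 0.0064 + 0.0064 + 0.2209 = 0.2842
B_3 = 1 / 0.2842 = 3.5186
Σp_2ᵢ² = 0.21² + 0.06² + 0.15² + 0.07² + 0.23² + 0.25² + 0.03² = 0.0441 + 0.0036 + 0.0225 + 0.0049 + 0.0529 + 0.0625 + 0.0009 = 0.1914
B_2 = 1 / 0.1914 = 5.2247
Highest B → broadest niche (most generalist): species 2 (B = 5.22).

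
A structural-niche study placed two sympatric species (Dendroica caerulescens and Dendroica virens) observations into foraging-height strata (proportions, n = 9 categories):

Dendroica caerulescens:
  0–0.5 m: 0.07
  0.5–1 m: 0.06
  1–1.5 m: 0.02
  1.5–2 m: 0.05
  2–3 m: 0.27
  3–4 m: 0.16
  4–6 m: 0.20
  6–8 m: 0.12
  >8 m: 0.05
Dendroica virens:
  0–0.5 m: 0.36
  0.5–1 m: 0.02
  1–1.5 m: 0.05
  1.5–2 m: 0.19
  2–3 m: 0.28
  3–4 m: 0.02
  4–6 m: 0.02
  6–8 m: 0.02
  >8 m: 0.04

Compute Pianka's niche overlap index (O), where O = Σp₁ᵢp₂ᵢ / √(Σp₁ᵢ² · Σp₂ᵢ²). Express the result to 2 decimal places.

0.61

Σ p₁ᵢp₂ᵢ = 0.0252 + 0.0012 + 0.0010 + 0.0095 + 0.0756 + 0.0032 + 0.0040 + 0.0024 + 0.0020 = 0.1241
Σp_1ᵢ² = 0.07² + 0.06² + 0.02² + 0.05² + 0.27² + 0.16² + 0.20² + 0.12² + 0.05² = 0.0049 + 0.0036 + 0.0004 + 0.0025 + 0.0729 + 0.0256 + 0.0400 + 0.0144 + 0.0025 = 0.1668
Σp_2ᵢ² = 0.36² + 0.02² + 0.05² + 0.19² + 0.28² + 0.02² + 0.02² + 0.02² + 0.04² = 0.1296 + 0.0004 + 0.0025 + 0.0361 + 0.0784 + 0.0004 + 0.0004 + 0.0004 + 0.0016 = 0.2498
O = 0.1241 / √(0.1668 × 0.2498) = 0.1241 / 0.20412 = 0.6080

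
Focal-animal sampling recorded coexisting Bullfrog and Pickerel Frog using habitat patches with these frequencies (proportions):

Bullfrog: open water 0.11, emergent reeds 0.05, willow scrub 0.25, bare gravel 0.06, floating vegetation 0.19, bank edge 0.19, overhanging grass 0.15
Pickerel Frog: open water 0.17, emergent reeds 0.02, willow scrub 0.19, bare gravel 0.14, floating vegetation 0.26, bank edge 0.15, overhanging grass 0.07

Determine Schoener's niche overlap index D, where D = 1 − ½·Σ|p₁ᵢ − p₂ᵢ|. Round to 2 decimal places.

Σ|p₁ᵢ − p₂ᵢ| = 0.06 + 0.03 + 0.06 + 0.08 + 0.07 + 0.04 + 0.08 = 0.42
D = 1 − ½ × 0.42 = 1 − 0.210 = 0.7900

0.79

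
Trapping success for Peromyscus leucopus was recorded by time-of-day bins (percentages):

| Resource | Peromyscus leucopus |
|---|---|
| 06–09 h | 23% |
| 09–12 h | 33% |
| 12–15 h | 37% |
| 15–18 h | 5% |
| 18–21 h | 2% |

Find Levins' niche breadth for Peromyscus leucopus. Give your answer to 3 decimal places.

3.316

Convert percentages to proportions (divide by 100).
Σpᵢ² = 0.23² + 0.33² + 0.37² + 0.05² + 0.02² = 0.0529 + 0.1089 + 0.1369 + 0.0025 + 0.0004 = 0.3016
B = 1 / 0.3016 = 3.31565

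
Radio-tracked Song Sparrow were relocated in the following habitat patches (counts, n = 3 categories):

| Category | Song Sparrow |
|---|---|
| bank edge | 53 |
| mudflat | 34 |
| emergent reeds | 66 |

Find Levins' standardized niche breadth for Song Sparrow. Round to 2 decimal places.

0.91

Proportions for Song Sparrow (n=153): 53/153=0.3464, 34/153=0.2222, 66/153=0.4314
Σpᵢ² = 0.3464² + 0.2222² + 0.4314² = 0.119993 + 0.049373 + 0.186106 = 0.355472
B = 1 / 0.355472 = 2.8132
Bₛ = (B − 1)/(n − 1) = (2.8132 − 1)/(3 − 1) = 1.8132/2 = 0.9066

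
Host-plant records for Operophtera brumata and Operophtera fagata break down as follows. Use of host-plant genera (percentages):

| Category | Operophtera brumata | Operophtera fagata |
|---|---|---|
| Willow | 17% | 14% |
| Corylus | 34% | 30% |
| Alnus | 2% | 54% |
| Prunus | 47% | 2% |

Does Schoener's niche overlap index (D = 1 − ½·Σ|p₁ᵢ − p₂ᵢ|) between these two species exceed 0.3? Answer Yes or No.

Yes

Convert percentages to proportions (divide by 100).
Σ|p₁ᵢ − p₂ᵢ| = 0.03 + 0.04 + 0.52 + 0.45 = 1.04
D = 1 − ½ × 1.04 = 1 − 0.520 = 0.4800
D = 0.4800 > 0.3 → Yes.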